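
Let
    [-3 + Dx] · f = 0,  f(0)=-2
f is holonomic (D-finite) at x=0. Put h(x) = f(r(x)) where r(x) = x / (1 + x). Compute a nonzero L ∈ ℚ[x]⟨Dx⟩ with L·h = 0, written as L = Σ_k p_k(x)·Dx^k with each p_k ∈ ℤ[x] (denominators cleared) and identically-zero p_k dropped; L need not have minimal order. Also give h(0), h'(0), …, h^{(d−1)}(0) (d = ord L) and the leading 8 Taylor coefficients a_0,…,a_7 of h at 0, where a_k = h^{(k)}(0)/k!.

L = -3 + (1 + 2·x + x^2)·Dx  (order 1).
h: a_k = -2, -6, -3, 3, -3/4, -21/20, 69/40, -411/280, …
ICs: h(0) = -2.

f: a_k = -2, -6, -9, -9, -27/4, -81/20, -81/40, -243/280, …
Change of var in L_f (x↦r) gives L₀.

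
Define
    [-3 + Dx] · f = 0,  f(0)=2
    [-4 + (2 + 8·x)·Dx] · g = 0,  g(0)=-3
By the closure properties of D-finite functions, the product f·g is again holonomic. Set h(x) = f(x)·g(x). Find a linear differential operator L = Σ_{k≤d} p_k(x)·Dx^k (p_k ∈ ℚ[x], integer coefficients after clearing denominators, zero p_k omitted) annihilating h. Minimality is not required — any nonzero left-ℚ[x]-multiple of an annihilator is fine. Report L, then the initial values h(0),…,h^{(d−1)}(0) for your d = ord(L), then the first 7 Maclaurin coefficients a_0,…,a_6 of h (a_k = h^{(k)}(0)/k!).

f: a_k = 2, 6, 9, 9, 27/4, 81/20, 81/40, …
g: a_k = -3, -6, 6, -12, 30, -84, 252, …
f·g: L₀ = L_f ⊗_s L_g, ord ≤ 1·1.
L = (-5 - 12·x) + (1 + 4·x)·Dx  (order 1).
h: a_k = -6, -30, -51, -69, -129/4, -1893/20, 1377/8, …
ICs: h(0) = -6.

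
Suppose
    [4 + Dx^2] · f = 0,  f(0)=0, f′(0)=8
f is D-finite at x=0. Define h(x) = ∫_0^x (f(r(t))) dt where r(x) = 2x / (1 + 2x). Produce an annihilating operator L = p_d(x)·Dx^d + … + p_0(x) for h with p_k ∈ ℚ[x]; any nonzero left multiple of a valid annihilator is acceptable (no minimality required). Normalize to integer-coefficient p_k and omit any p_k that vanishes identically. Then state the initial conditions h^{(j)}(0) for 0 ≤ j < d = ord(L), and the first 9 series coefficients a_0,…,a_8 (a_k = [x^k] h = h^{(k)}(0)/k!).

f: a_k = 0, 8, 0, -16/3, 0, 16/15, 0, -32/315, 0, …
Substitute x→r, Dx→(1/r')Dx; clear ⇒ L₀.
∫: right-multiply L₀ by Dx.
L = 16·Dx + (4 + 24·x + 48·x^2 + 32·x^3)·Dx^2 + (1 + 8·x + 24·x^2 + 32·x^3 + 16·x^4)·Dx^3  (order 3).
h: a_k = 0, 0, 8, -32/3, 16/3, 128/5, -5504/45, 2560/7, -282752/315, …
ICs: h(0) = 0, h′(0) = 0, h′′(0) = 16.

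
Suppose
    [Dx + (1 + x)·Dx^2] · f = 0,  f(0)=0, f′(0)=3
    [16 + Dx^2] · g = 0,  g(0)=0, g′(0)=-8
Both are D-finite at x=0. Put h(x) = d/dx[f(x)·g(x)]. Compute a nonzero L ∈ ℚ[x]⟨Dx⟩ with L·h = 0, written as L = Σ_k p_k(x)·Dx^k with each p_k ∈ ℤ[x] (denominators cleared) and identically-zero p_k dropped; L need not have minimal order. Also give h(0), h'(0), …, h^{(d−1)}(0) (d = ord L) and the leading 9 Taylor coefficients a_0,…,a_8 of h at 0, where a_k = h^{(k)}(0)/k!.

f: a_k = 0, 3, -3/2, 1, -3/4, 3/5, -1/2, 3/7, -3/8, …
g: a_k = 0, -8, 0, 64/3, 0, -256/15, 0, 2048/315, 0, …
Product ⇒ symmetric product L₀, ord ≤ 4.
Derive L from L₀ (diff closure).
L = (96160 + 647168·x + 1757184·x^2 + 2482176·x^3 + 1931264·x^4 + 786432·x^5 + 131072·x^6) + (13728 + 74144·x + 156160·x^2 + 161280·x^3 + 81920·x^4 + 16384·x^5)·Dx + (13546 + 87008·x + 228848·x^2 + 316416·x^3 + 242944·x^4 + 98304·x^5 + 16384·x^6)·Dx^2 + (858 + 4634·x + 9760·x^2 + 10080·x^3 + 5120·x^4 + 1024·x^5)·Dx^3 + (471 + 2910·x + 7439·x^2 + 10080·x^3 + 7640·x^4 + 3072·x^5 + 512·x^6)·Dx^4  (order 4).
h: a_k = 0, -48, 36, 224, -130, -208, 476/5, 1984/21, -291/7, …
ICs: h(0) = 0, h′(0) = -48, h′′(0) = 72, h′′′(0) = 1344.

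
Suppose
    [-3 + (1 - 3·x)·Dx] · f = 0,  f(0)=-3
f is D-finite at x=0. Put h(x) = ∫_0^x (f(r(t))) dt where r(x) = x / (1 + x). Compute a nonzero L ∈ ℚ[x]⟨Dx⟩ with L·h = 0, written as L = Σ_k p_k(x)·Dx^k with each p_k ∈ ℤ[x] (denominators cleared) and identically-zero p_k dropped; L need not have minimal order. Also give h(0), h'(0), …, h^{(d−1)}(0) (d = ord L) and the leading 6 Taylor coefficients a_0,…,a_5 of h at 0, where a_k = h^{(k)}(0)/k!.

f: a_k = -3, -9, -27, -81, -243, -729, …
Change of var in L_f (x↦r) gives L₀.
Integrate: L := L₀·Dx.
L = 3·Dx + (-1 + x + 2·x^2)·Dx^2  (order 2).
h: a_k = 0, -3, -9/2, -6, -9, -72/5, …
ICs: h(0) = 0, h′(0) = -3.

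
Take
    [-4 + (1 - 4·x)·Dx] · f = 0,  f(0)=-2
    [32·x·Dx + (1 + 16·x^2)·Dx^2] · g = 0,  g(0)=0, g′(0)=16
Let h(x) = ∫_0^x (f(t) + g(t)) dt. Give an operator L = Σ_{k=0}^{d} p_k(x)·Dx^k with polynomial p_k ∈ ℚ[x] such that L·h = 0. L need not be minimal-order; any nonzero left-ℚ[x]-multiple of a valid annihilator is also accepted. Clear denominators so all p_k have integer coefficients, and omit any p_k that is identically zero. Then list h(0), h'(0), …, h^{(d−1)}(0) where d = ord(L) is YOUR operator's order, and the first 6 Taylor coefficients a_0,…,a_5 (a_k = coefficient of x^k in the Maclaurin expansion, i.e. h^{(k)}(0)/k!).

L = (-32 + 512·x + 1536·x^2)·Dx^2 + (16 - 32·x + 256·x^2 + 1536·x^3)·Dx^3 + (-1 + 256·x^4)·Dx^4  (order 4).
h: a_k = 0, -2, 4, -32/3, -160/3, -512/5, …
ICs: h(0) = 0, h′(0) = -2, h′′(0) = 8, h′′′(0) = -64.

f: a_k = -2, -8, -32, -128, -512, -2048, …
g: a_k = 0, 16, 0, -256/3, 0, 4096/5, …
Weyl lclm of L_f,L_g ⇒ L₀ (ord ≤ 3).
Integrate: L := L₀·Dx.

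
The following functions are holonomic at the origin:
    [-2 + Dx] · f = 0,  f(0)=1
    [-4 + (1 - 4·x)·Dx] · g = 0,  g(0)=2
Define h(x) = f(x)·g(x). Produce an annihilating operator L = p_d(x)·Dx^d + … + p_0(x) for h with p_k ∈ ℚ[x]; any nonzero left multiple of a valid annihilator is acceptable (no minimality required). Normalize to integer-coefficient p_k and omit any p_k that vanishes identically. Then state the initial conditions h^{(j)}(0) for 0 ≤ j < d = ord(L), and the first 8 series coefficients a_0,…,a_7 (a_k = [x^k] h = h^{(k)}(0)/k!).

f: a_k = 1, 2, 2, 4/3, 2/3, 4/15, 4/45, 8/315, …
g: a_k = 2, 8, 32, 128, 512, 2048, 8192, 32768, …
h₀=f·g: eliminate ⇒ L₀, order ≤ 1·1.
L = (6 - 8·x) + (-1 + 4·x)·Dx  (order 1).
h: a_k = 2, 12, 52, 632/3, 844, 50648/15, 607784/45, 5672656/105, …
ICs: h(0) = 2.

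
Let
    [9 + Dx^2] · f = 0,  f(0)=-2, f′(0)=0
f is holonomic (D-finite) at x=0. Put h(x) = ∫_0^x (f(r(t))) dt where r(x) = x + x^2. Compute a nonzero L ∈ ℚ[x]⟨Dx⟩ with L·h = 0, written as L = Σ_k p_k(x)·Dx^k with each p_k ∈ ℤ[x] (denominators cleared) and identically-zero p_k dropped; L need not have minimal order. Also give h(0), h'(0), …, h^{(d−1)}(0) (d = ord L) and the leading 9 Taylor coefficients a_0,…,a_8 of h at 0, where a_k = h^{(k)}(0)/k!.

L = (9 + 54·x + 108·x^2 + 72·x^3)·Dx - 2·Dx^2 + (1 + 2·x)·Dx^3  (order 3).
h: a_k = 0, -2, 0, 3, 9/2, 9/20, -9/2, -1539/280, -297/160, …
ICs: h(0) = 0, h′(0) = -2, h′′(0) = 0.

f: a_k = -2, 0, 9, 0, -27/4, 0, 81/40, 0, -729/2240, …
L₀ from L_f via x↦r, Dx↦r'^{-1}Dx.
Integrate: L := L₀·Dx.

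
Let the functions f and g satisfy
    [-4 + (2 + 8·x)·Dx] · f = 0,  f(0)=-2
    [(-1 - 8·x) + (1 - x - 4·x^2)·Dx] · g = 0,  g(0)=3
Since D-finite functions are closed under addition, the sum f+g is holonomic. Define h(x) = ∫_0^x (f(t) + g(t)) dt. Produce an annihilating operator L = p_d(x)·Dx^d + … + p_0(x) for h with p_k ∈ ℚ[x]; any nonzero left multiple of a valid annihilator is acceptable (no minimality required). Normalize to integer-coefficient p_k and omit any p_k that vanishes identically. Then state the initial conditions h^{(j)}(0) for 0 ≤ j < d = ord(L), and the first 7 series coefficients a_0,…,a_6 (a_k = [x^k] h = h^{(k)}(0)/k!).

f: a_k = -2, -4, 4, -8, 20, -56, 168, …
g: a_k = 3, 3, 15, 27, 87, 195, 543, …
Weyl lclm of L_f,L_g ⇒ L₀ (ord ≤ 2).
h=∫₀ˣh₀: take L = L₀·Dx.
L = (24 + 156·x + 336·x^2 + 640·x^3)·Dx + (-14 - 96·x - 420·x^2 - 1184·x^3 - 1600·x^4)·Dx^2 + (-1 + 11·x + 90·x^2 + 24·x^3 - 544·x^4 - 640·x^5)·Dx^3  (order 3).
h: a_k = 0, 1, -1/2, 19/3, 19/4, 107/5, 139/6, …
ICs: h(0) = 0, h′(0) = 1, h′′(0) = -1.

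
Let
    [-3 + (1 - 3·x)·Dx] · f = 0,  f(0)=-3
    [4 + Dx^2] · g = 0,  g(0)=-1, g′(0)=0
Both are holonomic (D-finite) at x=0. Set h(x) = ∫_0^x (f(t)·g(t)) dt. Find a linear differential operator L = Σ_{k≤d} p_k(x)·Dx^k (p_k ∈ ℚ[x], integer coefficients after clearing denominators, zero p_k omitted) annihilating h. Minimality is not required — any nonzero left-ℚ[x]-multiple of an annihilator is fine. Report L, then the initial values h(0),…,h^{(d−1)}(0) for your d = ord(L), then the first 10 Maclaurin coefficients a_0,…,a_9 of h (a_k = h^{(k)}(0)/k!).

f: a_k = -3, -9, -27, -81, -243, -729, -2187, -6561, -19683, -59049, …
g: a_k = -1, 0, 2, 0, -2/3, 0, 4/45, 0, -2/315, 0, …
Sym-product of L_f,L_g gives L₀ (≤ ord 2).
h=∫₀ˣh₀: take L = L₀·Dx.
L = (-4 + 12·x)·Dx + 6·Dx^2 + (-1 + 3·x)·Dx^3  (order 3).
h: a_k = 0, 3, 9/2, 7, 63/4, 191/5, 191/2, 3683/15, 25781/40, 324841/189, …
ICs: h(0) = 0, h′(0) = 3, h′′(0) = 9.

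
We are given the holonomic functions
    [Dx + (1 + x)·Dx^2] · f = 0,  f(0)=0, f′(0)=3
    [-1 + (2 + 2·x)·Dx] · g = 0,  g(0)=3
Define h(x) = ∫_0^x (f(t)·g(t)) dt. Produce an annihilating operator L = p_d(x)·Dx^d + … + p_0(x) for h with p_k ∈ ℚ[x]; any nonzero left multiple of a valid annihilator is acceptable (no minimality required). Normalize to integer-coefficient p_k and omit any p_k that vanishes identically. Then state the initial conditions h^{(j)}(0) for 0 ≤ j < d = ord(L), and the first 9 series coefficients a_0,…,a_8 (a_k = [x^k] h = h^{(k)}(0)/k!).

L = Dx + (4 + 8·x + 4·x^2)·Dx^3  (order 3).
h: a_k = 0, 0, 9/2, 0, -3/32, 3/40, -71/1280, 93/2240, -9129/286720, …
ICs: h(0) = 0, h′(0) = 0, h′′(0) = 9.

f: a_k = 0, 3, -3/2, 1, -3/4, 3/5, -1/2, 3/7, -3/8, …
g: a_k = 3, 3/2, -3/8, 3/16, -15/128, 21/256, -63/1024, 99/2048, -1287/32768, …
Sym-product of L_f,L_g gives L₀ (≤ ord 2).
∫: right-multiply L₀ by Dx.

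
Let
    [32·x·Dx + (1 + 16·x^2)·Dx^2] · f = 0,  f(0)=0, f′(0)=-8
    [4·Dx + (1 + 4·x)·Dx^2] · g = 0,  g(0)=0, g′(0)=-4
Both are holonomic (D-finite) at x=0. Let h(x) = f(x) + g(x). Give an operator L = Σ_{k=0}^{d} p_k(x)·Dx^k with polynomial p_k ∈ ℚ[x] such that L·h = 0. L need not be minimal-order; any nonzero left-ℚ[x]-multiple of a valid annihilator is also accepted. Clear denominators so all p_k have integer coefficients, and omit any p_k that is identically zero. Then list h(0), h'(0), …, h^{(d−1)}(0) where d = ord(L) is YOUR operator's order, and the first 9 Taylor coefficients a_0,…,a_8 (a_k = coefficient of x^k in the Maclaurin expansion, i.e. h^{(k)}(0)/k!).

f: a_k = 0, -8, 0, 128/3, 0, -2048/5, 0, 32768/7, 0, …
g: a_k = 0, -4, 8, -64/3, 64, -1024/5, 2048/3, -16384/7, 8192, …
Weyl lclm of L_f,L_g ⇒ L₀ (ord ≤ 4).
L = (-32 - 384·x + 1536·x^2 + 2048·x^3)·Dx + (-16 - 64·x + 3072·x^3 + 4096·x^4)·Dx^2 + (-1 + 4·x + 32·x^2 + 128·x^3 + 768·x^4 + 1024·x^5)·Dx^3  (order 3).
h: a_k = 0, -12, 8, 64/3, 64, -3072/5, 2048/3, 16384/7, 8192, …
ICs: h(0) = 0, h′(0) = -12, h′′(0) = 16.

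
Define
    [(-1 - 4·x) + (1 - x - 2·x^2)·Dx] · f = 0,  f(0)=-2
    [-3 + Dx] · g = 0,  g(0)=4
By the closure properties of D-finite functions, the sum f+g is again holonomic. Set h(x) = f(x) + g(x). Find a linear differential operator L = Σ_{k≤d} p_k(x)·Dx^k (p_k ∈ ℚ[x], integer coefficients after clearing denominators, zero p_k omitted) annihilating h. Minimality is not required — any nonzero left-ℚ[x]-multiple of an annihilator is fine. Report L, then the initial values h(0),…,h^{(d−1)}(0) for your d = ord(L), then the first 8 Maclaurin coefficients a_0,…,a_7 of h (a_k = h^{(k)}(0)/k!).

f: a_k = -2, -2, -6, -10, -22, -42, -86, -170, …
g: a_k = 4, 12, 18, 18, 27/2, 81/10, 81/20, 243/140, …
Sum ⇒ L₀ = lclm(L_f,L_g) in ℚ(x)⟨Dx⟩.
L = (-9 - 9·x - 126·x^2 - 72·x^3) + (-3 + 30·x + 51·x^2 - 36·x^3 - 36·x^4)·Dx + (2 - 9·x - 3·x^2 + 20·x^3 + 12·x^4)·Dx^2  (order 2).
h: a_k = 2, 10, 12, 8, -17/2, -339/10, -1639/20, -23557/140, …
ICs: h(0) = 2, h′(0) = 10.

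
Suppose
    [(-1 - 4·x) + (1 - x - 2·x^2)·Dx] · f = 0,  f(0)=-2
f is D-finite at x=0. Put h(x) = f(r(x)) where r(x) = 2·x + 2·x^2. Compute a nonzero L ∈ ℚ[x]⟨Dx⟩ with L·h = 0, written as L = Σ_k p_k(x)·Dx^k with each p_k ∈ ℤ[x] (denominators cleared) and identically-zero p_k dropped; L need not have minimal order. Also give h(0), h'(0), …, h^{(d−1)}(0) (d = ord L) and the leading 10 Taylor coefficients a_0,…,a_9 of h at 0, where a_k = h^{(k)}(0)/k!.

L = (2 + 20·x + 48·x^2 + 32·x^3) + (-1 + 2·x + 10·x^2 + 16·x^3 + 8·x^4)·Dx  (order 1).
h: a_k = -2, -4, -28, -128, -616, -2992, -14416, -69632, -336224, -1623360, …
ICs: h(0) = -2.

f: a_k = -2, -2, -6, -10, -22, -42, -86, -170, -342, -682, …
Change of var in L_f (x↦r) gives L₀.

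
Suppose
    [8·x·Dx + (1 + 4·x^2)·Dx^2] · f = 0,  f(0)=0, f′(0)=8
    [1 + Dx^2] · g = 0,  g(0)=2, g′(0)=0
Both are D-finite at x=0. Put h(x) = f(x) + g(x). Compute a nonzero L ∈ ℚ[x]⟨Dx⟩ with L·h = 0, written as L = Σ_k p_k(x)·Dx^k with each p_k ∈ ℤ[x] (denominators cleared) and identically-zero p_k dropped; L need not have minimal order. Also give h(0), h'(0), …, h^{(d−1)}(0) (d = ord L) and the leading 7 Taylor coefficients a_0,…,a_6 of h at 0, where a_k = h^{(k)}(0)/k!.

f: a_k = 0, 8, 0, -32/3, 0, 128/5, 0, …
g: a_k = 2, 0, -1, 0, 1/12, 0, -1/360, …
f+g: L₀ = lclm(L_f,L_g), ord ≤ 2+2.
L = (-376·x + 1600·x^3 + 128·x^5)·Dx + (-7 + 76·x^2 + 432·x^4 + 64·x^6)·Dx^2 + (-376·x + 1600·x^3 + 128·x^5)·Dx^3 + (-7 + 76·x^2 + 432·x^4 + 64·x^6)·Dx^4  (order 4).
h: a_k = 2, 8, -1, -32/3, 1/12, 128/5, -1/360, …
ICs: h(0) = 2, h′(0) = 8, h′′(0) = -2, h′′′(0) = -64.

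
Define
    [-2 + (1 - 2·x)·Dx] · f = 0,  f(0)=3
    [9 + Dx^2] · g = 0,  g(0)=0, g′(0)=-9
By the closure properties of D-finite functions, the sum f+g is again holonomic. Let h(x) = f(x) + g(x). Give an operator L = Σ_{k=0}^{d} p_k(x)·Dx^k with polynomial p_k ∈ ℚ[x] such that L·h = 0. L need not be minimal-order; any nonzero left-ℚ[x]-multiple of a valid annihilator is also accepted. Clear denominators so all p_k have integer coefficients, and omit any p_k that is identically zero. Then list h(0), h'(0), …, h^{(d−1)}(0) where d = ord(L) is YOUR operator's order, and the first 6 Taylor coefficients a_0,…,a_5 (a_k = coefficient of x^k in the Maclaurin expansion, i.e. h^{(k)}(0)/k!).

L = (594 - 648·x + 648·x^2) + (-153 + 630·x - 972·x^2 + 648·x^3)·Dx + (66 - 72·x + 72·x^2)·Dx^2 + (-17 + 70·x - 108·x^2 + 72·x^3)·Dx^3  (order 3).
h: a_k = 3, -3, 12, 75/2, 48, 3597/40, …
ICs: h(0) = 3, h′(0) = -3, h′′(0) = 24.

f: a_k = 3, 6, 12, 24, 48, 96, …
g: a_k = 0, -9, 0, 27/2, 0, -243/40, …
L₀ := lclm(L_f,L_g); ord L₀ ≤ 1+2.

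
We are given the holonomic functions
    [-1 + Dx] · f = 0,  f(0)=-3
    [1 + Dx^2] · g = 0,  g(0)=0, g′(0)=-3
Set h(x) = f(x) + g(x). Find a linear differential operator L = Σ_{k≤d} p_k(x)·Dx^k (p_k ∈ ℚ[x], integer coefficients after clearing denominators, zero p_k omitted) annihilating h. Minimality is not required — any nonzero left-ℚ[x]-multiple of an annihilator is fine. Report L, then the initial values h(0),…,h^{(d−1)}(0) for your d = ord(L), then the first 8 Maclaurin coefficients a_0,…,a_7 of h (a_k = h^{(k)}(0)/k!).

L = -1 + Dx - Dx^2 + Dx^3  (order 3).
h: a_k = -3, -6, -3/2, 0, -1/8, -1/20, -1/240, 0, …
ICs: h(0) = -3, h′(0) = -6, h′′(0) = -3.

f: a_k = -3, -3, -3/2, -1/2, -1/8, -1/40, -1/240, -1/1680, …
g: a_k = 0, -3, 0, 1/2, 0, -1/40, 0, 1/1680, …
h₀=f+g: left-lcm gives L₀, ord ≤ 3.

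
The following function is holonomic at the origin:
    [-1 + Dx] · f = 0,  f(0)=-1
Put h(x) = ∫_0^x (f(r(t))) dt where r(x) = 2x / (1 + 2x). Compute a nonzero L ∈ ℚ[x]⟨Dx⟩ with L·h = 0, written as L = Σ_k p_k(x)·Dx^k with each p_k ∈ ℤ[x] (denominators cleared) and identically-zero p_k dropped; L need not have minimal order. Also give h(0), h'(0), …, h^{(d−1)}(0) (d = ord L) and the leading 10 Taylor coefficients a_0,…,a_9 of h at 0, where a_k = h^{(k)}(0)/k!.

L = -2·Dx + (1 + 4·x + 4·x^2)·Dx^2  (order 2).
h: a_k = 0, -1, -1, 2/3, -1/3, -2/15, 38/45, -604/315, 1091/315, -15682/2835, …
ICs: h(0) = 0, h′(0) = -1.

f: a_k = -1, -1, -1/2, -1/6, -1/24, -1/120, -1/720, -1/5040, -1/40320, -1/362880, …
f∘r: x↦r, Dx↦Dx/r' in L_f ⇒ L₀.
Integrate: L := L₀·Dx.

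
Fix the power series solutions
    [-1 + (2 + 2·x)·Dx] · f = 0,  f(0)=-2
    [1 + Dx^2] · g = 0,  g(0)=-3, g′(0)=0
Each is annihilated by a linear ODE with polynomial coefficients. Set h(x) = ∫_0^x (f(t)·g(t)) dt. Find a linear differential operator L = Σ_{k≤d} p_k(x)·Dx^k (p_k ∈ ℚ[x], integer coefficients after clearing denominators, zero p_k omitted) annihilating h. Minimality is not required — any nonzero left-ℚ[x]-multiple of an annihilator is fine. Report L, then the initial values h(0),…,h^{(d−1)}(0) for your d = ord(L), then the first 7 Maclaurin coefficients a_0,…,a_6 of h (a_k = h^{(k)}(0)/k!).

L = (7 + 8·x + 4·x^2)·Dx + (-4 - 4·x)·Dx^2 + (4 + 8·x + 4·x^2)·Dx^3  (order 3).
h: a_k = 0, 6, 3/2, -5/4, -9/32, 5/64, 13/768, …
ICs: h(0) = 0, h′(0) = 6, h′′(0) = 3.

f: a_k = -2, -1, 1/4, -1/8, 5/64, -7/128, 21/512, …
g: a_k = -3, 0, 3/2, 0, -1/8, 0, 1/240, …
Product ⇒ symmetric product L₀, ord ≤ 2.
Integrate: L := L₀·Dx.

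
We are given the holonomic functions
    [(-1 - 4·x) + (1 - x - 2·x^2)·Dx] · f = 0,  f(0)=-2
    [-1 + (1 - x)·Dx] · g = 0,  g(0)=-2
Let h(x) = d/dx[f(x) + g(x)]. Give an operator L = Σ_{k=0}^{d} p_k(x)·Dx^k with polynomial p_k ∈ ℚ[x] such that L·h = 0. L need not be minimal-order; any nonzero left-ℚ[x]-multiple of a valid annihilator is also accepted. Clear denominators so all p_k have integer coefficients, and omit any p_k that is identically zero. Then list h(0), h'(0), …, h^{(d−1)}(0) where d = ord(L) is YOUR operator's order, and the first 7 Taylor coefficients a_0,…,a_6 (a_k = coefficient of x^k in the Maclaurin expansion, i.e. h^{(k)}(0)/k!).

L = (-6 - 48·x - 96·x^3 + 24·x^4) + (6 + 18·x - 12·x^2 + 24·x^3 - 90·x^4 + 24·x^5)·Dx + (-1 + 2·x - 5·x^2 + 12·x^3 + 2·x^4 - 14·x^5 + 4·x^6)·Dx^2  (order 2).
h: a_k = -4, -16, -36, -96, -220, -528, -1204, …
ICs: h(0) = -4, h′(0) = -16.

f: a_k = -2, -2, -6, -10, -22, -42, -86, …
g: a_k = -2, -2, -2, -2, -2, -2, -2, …
L₀ := lclm(L_f,L_g); ord L₀ ≤ 1+1.
h=h₀': d/dx-closure on L₀ ⇒ L.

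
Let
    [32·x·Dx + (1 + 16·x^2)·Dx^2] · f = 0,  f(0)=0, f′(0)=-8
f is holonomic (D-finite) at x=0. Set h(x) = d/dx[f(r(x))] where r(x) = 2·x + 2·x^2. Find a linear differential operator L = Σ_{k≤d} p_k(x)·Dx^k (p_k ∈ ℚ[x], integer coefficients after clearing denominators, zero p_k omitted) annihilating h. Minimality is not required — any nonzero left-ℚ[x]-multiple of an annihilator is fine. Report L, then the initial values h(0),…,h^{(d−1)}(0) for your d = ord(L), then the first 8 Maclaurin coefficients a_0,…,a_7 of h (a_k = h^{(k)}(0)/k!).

L = (-2 + 128·x + 512·x^2 + 768·x^3 + 384·x^4) + (1 + 2·x + 64·x^2 + 256·x^3 + 320·x^4 + 128·x^5)·Dx  (order 1).
h: a_k = -16, -32, 1024, 4096, -60416, -391168, 3276800, 32505856, …
ICs: h(0) = -16.

f: a_k = 0, -8, 0, 128/3, 0, -2048/5, 0, 32768/7, …
Change of var in L_f (x↦r) gives L₀.
Differentiate: ansatz ord ≤ ord L₀ ⇒ L.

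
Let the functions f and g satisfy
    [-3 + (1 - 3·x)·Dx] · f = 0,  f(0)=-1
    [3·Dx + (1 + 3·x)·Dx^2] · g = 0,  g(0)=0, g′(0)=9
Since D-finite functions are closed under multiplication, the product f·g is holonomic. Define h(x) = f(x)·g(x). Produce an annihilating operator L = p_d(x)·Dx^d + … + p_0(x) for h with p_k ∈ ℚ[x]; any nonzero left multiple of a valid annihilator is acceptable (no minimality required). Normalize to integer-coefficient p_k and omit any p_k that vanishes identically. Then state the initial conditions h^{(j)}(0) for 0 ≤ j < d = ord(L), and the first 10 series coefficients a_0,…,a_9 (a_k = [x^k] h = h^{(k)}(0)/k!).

f: a_k = -1, -3, -9, -27, -81, -243, -729, -2187, -6561, -19683, …
g: a_k = 0, 9, -27/2, 27, -243/4, 729/5, -729/2, 6561/7, -19683/8, 6561, …
L₀ := L_f ⊗_s L_g (sym. prod.), ord ≤ 2.
L = 9 + (3 + 27·x)·Dx + (-1 + 9·x^2)·Dx^2  (order 2).
h: a_k = 0, -9, -27/2, -135/2, -567/4, -11421/20, -26973/20, -697653/140, -3497013/280, -12328119/280, …
ICs: h(0) = 0, h′(0) = -9.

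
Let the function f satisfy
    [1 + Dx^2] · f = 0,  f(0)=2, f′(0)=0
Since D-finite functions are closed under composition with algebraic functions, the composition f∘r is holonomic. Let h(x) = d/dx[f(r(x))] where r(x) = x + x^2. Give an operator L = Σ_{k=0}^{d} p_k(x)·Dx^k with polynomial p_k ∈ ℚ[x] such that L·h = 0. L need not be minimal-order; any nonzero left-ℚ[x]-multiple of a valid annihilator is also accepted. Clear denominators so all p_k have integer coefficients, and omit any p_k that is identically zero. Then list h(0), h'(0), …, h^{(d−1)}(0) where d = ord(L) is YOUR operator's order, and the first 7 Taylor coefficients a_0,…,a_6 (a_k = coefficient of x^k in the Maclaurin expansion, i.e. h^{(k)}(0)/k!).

f: a_k = 2, 0, -1, 0, 1/12, 0, -1/360, …
Change of var in L_f (x↦r) gives L₀.
Derive L from L₀ (diff closure).
L = (13 + 8·x + 24·x^2 + 32·x^3 + 16·x^4) + (-6 - 12·x)·Dx + (1 + 4·x + 4·x^2)·Dx^2  (order 2).
h: a_k = 0, -2, -6, -11/3, 5/3, 179/60, 133/60, …
ICs: h(0) = 0, h′(0) = -2.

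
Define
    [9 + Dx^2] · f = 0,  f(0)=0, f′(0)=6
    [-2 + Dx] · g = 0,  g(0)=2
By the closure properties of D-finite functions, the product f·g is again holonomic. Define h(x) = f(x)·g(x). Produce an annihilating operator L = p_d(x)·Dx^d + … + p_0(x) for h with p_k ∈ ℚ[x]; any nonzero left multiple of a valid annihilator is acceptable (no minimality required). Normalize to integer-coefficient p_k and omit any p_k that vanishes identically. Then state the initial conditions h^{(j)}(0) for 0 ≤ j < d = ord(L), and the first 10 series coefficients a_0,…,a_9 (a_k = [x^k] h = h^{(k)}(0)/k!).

f: a_k = 0, 6, 0, -9, 0, 81/20, 0, -243/280, 0, 243/2240, …
g: a_k = 2, 4, 4, 8/3, 4/3, 8/15, 8/45, 16/315, 4/315, 8/2835, …
L₀ := L_f ⊗_s L_g (sym. prod.), ord ≤ 2.
L = 13 - 4·Dx + Dx^2  (order 2).
h: a_k = 0, 12, 24, 6, -20, -199/10, -23/5, 1483/420, 17/6, 2089/3360, …
ICs: h(0) = 0, h′(0) = 12.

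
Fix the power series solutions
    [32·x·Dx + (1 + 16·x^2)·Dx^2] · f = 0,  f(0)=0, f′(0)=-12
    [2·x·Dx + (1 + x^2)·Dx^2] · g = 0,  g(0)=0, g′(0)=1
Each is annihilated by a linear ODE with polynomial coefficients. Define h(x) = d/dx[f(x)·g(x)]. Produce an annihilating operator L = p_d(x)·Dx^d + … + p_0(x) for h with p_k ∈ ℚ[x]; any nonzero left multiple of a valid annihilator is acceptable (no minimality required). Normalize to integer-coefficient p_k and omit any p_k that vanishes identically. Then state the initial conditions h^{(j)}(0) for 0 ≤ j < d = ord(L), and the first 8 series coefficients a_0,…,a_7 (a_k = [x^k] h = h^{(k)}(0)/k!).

f: a_k = 0, -12, 0, 64, 0, -3072/5, 0, 49152/7, …
g: a_k = 0, 1, 0, -1/3, 0, 1/5, 0, -1/7, …
Sym-product of L_f,L_g gives L₀ (≤ ord 4).
Derive L from L₀ (diff closure).
L = (-384·x - 10880·x^3 - 16384·x^5 + 34816·x^7 + 98304·x^9) + (-68 - 3916·x^2 - 19584·x^4 - 14336·x^6 + 121856·x^8 + 147456·x^10)·Dx + (-136·x - 2632·x^3 - 6528·x^5 + 16448·x^7 + 69632·x^9 + 49152·x^11)·Dx^2 + (-1 - 34·x^2 - 305·x^4 + 4880·x^8 + 8704·x^10 + 4096·x^12)·Dx^3  (order 3).
h: a_k = 0, -24, 0, 272, 0, -19144/5, 0, 2027488/35, …
ICs: h(0) = 0, h′(0) = -24, h′′(0) = 0.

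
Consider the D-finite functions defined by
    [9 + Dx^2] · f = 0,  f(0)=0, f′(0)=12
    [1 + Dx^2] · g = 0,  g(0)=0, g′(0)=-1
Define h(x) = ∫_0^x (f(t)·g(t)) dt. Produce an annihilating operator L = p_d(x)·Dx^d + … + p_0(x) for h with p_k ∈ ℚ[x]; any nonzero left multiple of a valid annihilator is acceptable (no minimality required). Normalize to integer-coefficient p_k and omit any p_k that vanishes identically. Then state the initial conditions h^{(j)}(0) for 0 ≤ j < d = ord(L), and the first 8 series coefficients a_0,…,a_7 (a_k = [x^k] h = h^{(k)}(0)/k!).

f: a_k = 0, 12, 0, -18, 0, 81/10, 0, -243/140, …
g: a_k = 0, -1, 0, 1/6, 0, -1/120, 0, 1/5040, …
Product ⇒ symmetric product L₀, ord ≤ 4.
Integrate: L := L₀·Dx.
L = 64·Dx + 20·Dx^3 + Dx^5  (order 5).
h: a_k = 0, 0, 0, -4, 0, 4, 0, -8/5, …
ICs: h(0) = 0, h′(0) = 0, h′′(0) = 0, h′′′(0) = -24, h′′′′(0) = 0.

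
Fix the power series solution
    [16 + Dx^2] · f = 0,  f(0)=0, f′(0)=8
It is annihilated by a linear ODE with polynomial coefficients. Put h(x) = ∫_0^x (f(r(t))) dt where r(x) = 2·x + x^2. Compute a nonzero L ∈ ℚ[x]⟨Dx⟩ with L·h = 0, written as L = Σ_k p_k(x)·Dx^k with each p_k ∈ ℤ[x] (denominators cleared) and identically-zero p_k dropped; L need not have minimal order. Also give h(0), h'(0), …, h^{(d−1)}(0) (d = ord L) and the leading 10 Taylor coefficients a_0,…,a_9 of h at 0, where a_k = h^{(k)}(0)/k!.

f: a_k = 0, 8, 0, -64/3, 0, 256/15, 0, -2048/315, 0, 4096/2835, …
h₀=f(r): pull back L_f along r ⇒ L₀.
h=∫h₀ ⇒ L = L₀·Dx.
L = (64 + 192·x + 192·x^2 + 64·x^3)·Dx - Dx^2 + (1 + x)·Dx^3  (order 3).
h: a_k = 0, 0, 8, 8/3, -128/3, -256/5, 3136/45, 192, 20992/315, -100352/405, …
ICs: h(0) = 0, h′(0) = 0, h′′(0) = 16.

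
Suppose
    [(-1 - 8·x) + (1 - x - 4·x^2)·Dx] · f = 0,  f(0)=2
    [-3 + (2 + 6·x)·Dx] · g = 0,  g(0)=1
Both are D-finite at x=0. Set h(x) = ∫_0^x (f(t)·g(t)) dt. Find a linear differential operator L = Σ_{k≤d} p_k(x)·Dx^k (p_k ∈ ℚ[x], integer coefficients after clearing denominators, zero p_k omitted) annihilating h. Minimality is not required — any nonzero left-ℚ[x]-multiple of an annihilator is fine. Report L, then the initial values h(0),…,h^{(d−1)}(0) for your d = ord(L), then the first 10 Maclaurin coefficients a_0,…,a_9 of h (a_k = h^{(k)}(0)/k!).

f: a_k = 2, 2, 10, 18, 58, 130, 362, 882, 2330, 5858, …
g: a_k = 1, 3/2, -9/8, 27/16, -405/128, 1701/256, -15309/1024, 72171/2048, -2814669/32768, 14073345/65536, …
f·g: L₀ = L_f ⊗_s L_g, ord ≤ 1·1.
h=∫h₀ ⇒ L = L₀·Dx.
L = (5 + 19·x + 36·x^2)·Dx + (-2 - 4·x + 14·x^2 + 24·x^3)·Dx^2  (order 2).
h: a_k = 0, 2, 5/2, 43/12, 273/32, 4531/320, 28235/768, 242623/3584, 1460937/8192, 51616067/147456, …
ICs: h(0) = 0, h′(0) = 2.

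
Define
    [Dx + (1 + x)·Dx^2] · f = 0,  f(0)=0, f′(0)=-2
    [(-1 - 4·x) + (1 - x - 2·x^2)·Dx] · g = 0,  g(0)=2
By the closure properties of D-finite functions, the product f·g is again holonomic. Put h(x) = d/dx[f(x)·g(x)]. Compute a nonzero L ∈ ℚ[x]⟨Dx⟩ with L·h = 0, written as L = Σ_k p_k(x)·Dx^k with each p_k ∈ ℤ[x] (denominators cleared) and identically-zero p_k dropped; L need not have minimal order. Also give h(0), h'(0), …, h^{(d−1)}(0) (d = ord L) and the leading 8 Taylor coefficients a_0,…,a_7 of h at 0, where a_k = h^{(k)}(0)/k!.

L = (72 + 180·x + 144·x^2) + (13 + 93·x + 192·x^2 + 112·x^3)·Dx + (-5 - 8·x + 15·x^2 + 34·x^3 + 16·x^4)·Dx^2  (order 2).
h: a_k = -4, -4, -34, -172/3, -189, -1974/5, -4969/5, -15292/7, …
ICs: h(0) = -4, h′(0) = -4.

f: a_k = 0, -2, 1, -2/3, 1/2, -2/5, 1/3, -2/7, …
g: a_k = 2, 2, 6, 10, 22, 42, 86, 170, …
Product ⇒ symmetric product L₀, ord ≤ 2.
h₀' ⇒ L via d/dx closure of L₀.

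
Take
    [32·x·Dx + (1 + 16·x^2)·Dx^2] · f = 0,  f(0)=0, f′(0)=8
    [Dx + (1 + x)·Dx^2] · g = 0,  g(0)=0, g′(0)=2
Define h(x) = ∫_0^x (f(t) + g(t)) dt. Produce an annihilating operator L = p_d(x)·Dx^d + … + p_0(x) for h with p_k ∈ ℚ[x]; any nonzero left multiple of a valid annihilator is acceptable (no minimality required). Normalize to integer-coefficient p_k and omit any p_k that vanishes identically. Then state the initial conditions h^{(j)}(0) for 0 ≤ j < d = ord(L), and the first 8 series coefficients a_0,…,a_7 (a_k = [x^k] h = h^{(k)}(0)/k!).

L = (-32 - 96·x + 1536·x^2 + 512·x^3)·Dx^2 + (-34 - 64·x + 1440·x^2 + 3072·x^3 + 1024·x^4)·Dx^3 + (-1 + 31·x + 32·x^2 + 512·x^3 + 768·x^4 + 256·x^5)·Dx^4  (order 4).
h: a_k = 0, 0, 5, -1/3, -21/2, -1/10, 205/3, -1/21, …
ICs: h(0) = 0, h′(0) = 0, h′′(0) = 10, h′′′(0) = -2.

f: a_k = 0, 8, 0, -128/3, 0, 2048/5, 0, -32768/7, …
g: a_k = 0, 2, -1, 2/3, -1/2, 2/5, -1/3, 2/7, …
h₀=f+g: left-lcm gives L₀, ord ≤ 4.
Integrate: L := L₀·Dx.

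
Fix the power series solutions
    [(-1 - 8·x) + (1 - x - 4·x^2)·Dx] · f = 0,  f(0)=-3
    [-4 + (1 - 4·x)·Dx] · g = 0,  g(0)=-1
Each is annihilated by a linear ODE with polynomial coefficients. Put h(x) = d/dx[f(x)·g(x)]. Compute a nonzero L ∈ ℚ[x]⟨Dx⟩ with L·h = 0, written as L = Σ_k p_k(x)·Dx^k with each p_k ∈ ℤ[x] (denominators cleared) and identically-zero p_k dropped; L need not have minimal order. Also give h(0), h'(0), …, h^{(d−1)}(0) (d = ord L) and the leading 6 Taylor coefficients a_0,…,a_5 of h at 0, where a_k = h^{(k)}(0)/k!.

L = (50 - 96·x - 480·x^2 + 3072·x^4) + (-5 + 25·x + 48·x^2 - 320·x^3 + 768·x^5)·Dx  (order 1).
h: a_k = 15, 150, 981, 5580, 28875, 141858, …
ICs: h(0) = 15.

f: a_k = -3, -3, -15, -27, -87, -195, …
g: a_k = -1, -4, -16, -64, -256, -1024, …
Sym-product of L_f,L_g gives L₀ (≤ ord 1).
h=h₀': d/dx-closure on L₀ ⇒ L.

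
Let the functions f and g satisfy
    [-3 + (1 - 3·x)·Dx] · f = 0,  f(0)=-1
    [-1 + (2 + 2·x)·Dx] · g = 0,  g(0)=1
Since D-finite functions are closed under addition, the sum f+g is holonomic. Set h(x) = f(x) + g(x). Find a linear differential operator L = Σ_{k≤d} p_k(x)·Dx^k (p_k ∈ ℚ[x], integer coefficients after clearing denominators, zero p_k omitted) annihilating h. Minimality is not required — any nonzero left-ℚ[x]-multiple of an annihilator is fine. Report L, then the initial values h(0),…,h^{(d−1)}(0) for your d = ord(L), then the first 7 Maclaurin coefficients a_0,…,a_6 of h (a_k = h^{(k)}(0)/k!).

L = (-39 - 27·x) + (73 + 138·x + 81·x^2)·Dx + (-10 + 2·x + 66·x^2 + 54·x^3)·Dx^2  (order 2).
h: a_k = 0, -5/2, -73/8, -431/16, -10373/128, -62201/256, -746517/1024, …
ICs: h(0) = 0, h′(0) = -5/2.

f: a_k = -1, -3, -9, -27, -81, -243, -729, …
g: a_k = 1, 1/2, -1/8, 1/16, -5/128, 7/256, -21/1024, …
h₀=f+g: left-lcm gives L₀, ord ≤ 2.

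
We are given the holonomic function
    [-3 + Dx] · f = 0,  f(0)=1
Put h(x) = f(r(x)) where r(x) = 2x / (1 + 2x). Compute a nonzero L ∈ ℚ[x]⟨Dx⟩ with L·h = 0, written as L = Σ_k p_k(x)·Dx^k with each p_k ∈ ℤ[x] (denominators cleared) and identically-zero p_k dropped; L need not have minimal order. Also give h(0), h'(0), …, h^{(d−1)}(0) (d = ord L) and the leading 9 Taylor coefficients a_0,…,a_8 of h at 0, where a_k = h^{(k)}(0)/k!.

f: a_k = 1, 3, 9/2, 9/2, 27/8, 81/40, 81/80, 243/560, 729/4480, …
f∘r: x↦r, Dx↦Dx/r' in L_f ⇒ L₀.
L = -6 + (1 + 4·x + 4·x^2)·Dx  (order 1).
h: a_k = 1, 6, 6, -12, 6, 84/5, -276/5, 3288/35, -3246/35, …
ICs: h(0) = 1.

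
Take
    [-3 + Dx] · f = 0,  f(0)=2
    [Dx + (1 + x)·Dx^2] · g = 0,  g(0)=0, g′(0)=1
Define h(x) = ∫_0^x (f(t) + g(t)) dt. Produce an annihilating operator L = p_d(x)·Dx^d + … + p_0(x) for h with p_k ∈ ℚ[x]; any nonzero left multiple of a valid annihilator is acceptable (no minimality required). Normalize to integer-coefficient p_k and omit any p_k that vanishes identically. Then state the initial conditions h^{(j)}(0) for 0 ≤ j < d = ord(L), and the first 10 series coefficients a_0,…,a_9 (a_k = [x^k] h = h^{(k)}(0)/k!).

L = (-15 - 9·x)·Dx^2 + (-7 - 18·x - 9·x^2)·Dx^3 + (4 + 7·x + 3·x^2)·Dx^4  (order 4).
h: a_k = 0, 2, 7/2, 17/6, 7/3, 13/10, 17/24, 223/840, 283/2240, 449/20160, …
ICs: h(0) = 0, h′(0) = 2, h′′(0) = 7, h′′′(0) = 17.

f: a_k = 2, 6, 9, 9, 27/4, 81/20, 81/40, 243/280, 729/2240, 243/2240, …
g: a_k = 0, 1, -1/2, 1/3, -1/4, 1/5, -1/6, 1/7, -1/8, 1/9, …
Weyl lclm of L_f,L_g ⇒ L₀ (ord ≤ 3).
h=∫₀ˣh₀: take L = L₀·Dx.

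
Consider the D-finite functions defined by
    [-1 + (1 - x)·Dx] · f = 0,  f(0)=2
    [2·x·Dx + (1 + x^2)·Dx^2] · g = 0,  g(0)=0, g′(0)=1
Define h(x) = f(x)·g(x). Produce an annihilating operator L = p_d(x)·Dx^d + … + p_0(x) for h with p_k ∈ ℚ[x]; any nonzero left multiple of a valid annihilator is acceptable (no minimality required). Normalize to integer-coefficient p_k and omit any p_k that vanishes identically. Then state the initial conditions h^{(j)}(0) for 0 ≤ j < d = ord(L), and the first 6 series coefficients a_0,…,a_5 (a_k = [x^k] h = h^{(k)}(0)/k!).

L = 2·x + (2 - 2·x + 4·x^2)·Dx + (-1 + x - x^2 + x^3)·Dx^2  (order 2).
h: a_k = 0, 2, 2, 4/3, 4/3, 26/15, …
ICs: h(0) = 0, h′(0) = 2.

f: a_k = 2, 2, 2, 2, 2, 2, …
g: a_k = 0, 1, 0, -1/3, 0, 1/5, …
Product ⇒ symmetric product L₀, ord ≤ 2.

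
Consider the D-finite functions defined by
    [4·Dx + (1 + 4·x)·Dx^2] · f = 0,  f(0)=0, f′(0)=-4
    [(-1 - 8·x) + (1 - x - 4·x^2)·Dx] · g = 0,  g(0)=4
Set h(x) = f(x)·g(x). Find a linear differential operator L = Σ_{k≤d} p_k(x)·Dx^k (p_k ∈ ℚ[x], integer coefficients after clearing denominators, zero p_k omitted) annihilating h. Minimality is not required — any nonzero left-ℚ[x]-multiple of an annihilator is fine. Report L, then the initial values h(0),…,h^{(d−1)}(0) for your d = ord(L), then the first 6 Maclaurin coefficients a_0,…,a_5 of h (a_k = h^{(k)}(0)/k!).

L = (12 + 64·x) + (-2 + 28·x + 80·x^2)·Dx + (-1 - 3·x + 8·x^2 + 16·x^3)·Dx^2  (order 2).
h: a_k = 0, -16, 16, -400/3, 560/3, -17488/15, …
ICs: h(0) = 0, h′(0) = -16.

f: a_k = 0, -4, 8, -64/3, 64, -1024/5, …
g: a_k = 4, 4, 20, 36, 116, 260, …
Product ⇒ symmetric product L₀, ord ≤ 2.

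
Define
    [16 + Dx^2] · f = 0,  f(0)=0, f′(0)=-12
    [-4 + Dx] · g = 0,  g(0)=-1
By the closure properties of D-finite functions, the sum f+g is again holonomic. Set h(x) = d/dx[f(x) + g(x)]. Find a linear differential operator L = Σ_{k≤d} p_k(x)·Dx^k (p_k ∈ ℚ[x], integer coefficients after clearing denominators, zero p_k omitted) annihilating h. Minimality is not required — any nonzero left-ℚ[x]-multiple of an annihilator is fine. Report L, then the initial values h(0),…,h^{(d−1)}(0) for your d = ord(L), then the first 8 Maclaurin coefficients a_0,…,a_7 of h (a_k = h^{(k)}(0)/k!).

L = 64 - 16·Dx + 4·Dx^2 - Dx^3  (order 3).
h: a_k = -16, -16, 64, -128/3, -512/3, -512/15, 2048/45, -4096/315, …
ICs: h(0) = -16, h′(0) = -16, h′′(0) = 128.

f: a_k = 0, -12, 0, 32, 0, -128/5, 0, 1024/105, …
g: a_k = -1, -4, -8, -32/3, -32/3, -128/15, -256/45, -1024/315, …
h₀=f+g: left-lcm gives L₀, ord ≤ 3.
h₀' ⇒ L via d/dx closure of L₀.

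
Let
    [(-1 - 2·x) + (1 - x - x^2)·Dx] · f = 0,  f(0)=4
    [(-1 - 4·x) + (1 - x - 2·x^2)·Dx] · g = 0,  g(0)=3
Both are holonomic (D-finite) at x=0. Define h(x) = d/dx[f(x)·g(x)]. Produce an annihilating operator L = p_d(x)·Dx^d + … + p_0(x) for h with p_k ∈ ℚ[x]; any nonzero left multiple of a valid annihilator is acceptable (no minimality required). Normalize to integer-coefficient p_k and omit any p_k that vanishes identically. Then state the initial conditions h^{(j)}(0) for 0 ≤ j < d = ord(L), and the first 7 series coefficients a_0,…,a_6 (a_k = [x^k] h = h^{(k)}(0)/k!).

f: a_k = 4, 4, 8, 12, 20, 32, 52, …
g: a_k = 3, 3, 9, 15, 33, 63, 129, …
Sym-product of L_f,L_g gives L₀ (≤ ord 1).
h=h₀': d/dx-closure on L₀ ⇒ L.
L = (12 + 6·x - 36·x^2 - 112·x^3 + 36·x^4 + 180·x^5 + 80·x^6) + (-2 + 21·x^2 - 8·x^3 - 50·x^4 + 3·x^5 + 42·x^6 + 16·x^7)·Dx  (order 1).
h: a_k = 24, 144, 468, 1440, 3840, 9864, 24024, …
ICs: h(0) = 24.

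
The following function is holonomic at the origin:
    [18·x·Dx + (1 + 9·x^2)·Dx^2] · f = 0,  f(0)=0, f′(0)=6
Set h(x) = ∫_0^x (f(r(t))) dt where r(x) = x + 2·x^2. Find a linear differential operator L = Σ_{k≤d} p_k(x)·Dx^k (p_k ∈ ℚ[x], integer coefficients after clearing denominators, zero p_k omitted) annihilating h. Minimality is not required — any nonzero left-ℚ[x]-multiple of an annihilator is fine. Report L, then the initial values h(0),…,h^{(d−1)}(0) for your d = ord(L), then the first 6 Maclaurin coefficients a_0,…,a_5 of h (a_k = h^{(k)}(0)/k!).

f: a_k = 0, 6, 0, -18, 0, 486/5, …
h₀=f(r): pull back L_f along r ⇒ L₀.
h=∫h₀ ⇒ L = L₀·Dx.
L = (-4 + 18·x + 144·x^2 + 432·x^3 + 432·x^4)·Dx^2 + (1 + 4·x + 9·x^2 + 72·x^3 + 180·x^4 + 144·x^5)·Dx^3  (order 3).
h: a_k = 0, 0, 3, 4, -9/2, -108/5, …
ICs: h(0) = 0, h′(0) = 0, h′′(0) = 6.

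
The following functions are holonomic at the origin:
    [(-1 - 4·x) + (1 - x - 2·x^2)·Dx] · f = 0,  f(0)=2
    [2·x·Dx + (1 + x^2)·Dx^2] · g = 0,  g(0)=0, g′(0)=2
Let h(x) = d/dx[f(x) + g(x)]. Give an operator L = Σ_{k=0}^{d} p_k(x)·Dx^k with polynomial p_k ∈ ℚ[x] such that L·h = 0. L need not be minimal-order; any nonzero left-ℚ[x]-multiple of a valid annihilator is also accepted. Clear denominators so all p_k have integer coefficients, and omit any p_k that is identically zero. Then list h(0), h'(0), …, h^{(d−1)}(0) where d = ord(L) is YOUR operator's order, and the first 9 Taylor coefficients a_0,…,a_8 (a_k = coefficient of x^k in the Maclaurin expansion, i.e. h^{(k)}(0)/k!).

f: a_k = 2, 2, 6, 10, 22, 42, 86, 170, 342, …
g: a_k = 0, 2, 0, -2/3, 0, 2/5, 0, -2/7, 0, …
Weyl lclm of L_f,L_g ⇒ L₀ (ord ≤ 3).
h₀' ⇒ L via d/dx closure of L₀.
L = (-6 + 24·x + 162·x^2 + 240·x^3 + 384·x^4 + 48·x^6) + (16 + 74·x + 88·x^2 + 226·x^3 + 212·x^4 + 304·x^5 + 12·x^6 + 48·x^7)·Dx + (-3 - 4·x - 8·x^2 + 28·x^3 + 27·x^4 + 36·x^5 + 40·x^6 + 4·x^7 + 8·x^8)·Dx^2  (order 2).
h: a_k = 4, 12, 28, 88, 212, 516, 1188, 2736, 6140, …
ICs: h(0) = 4, h′(0) = 12.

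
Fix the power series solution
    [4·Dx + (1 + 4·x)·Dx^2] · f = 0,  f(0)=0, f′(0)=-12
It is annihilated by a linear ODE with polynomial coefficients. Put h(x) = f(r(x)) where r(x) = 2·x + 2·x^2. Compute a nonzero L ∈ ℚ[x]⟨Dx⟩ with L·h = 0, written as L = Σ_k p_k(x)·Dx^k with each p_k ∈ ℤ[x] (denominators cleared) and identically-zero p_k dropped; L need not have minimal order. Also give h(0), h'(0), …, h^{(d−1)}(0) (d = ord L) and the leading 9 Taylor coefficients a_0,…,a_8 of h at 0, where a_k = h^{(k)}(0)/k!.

L = (6 + 16·x + 16·x^2)·Dx + (1 + 10·x + 24·x^2 + 16·x^3)·Dx^2  (order 2).
h: a_k = 0, -24, 72, -320, 1632, -44544/5, 50688, -2076672/7, 1772544, …
ICs: h(0) = 0, h′(0) = -24.

f: a_k = 0, -12, 24, -64, 192, -3072/5, 2048, -49152/7, 24576, …
f∘r: x↦r, Dx↦Dx/r' in L_f ⇒ L₀.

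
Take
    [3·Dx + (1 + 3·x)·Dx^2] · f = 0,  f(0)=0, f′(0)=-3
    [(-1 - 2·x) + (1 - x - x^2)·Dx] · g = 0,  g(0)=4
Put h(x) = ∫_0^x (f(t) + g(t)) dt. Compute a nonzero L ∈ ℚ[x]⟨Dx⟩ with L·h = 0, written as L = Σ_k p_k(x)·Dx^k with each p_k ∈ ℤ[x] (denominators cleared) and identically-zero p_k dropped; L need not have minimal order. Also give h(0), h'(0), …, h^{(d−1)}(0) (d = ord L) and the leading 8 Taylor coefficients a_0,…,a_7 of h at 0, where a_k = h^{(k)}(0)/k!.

f: a_k = 0, -3, 9/2, -9, 81/4, -243/5, 243/2, -2187/7, …
g: a_k = 4, 4, 8, 12, 20, 32, 52, 84, …
h₀=f+g: left-lcm gives L₀, ord ≤ 3.
h=∫h₀ ⇒ L = L₀·Dx.
L = (-126 - 342·x - 468·x^2 - 180·x^3 - 108·x^4)·Dx^2 + (-156·x - 576·x^2 - 672·x^3 - 378·x^4 - 180·x^5)·Dx^3 + (7 + 35·x + 29·x^2 - 63·x^3 - 99·x^4 - 93·x^5 - 36·x^6)·Dx^4  (order 4).
h: a_k = 0, 4, 1/2, 25/6, 3/4, 161/20, -83/30, 347/14, …
ICs: h(0) = 0, h′(0) = 4, h′′(0) = 1, h′′′(0) = 25.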